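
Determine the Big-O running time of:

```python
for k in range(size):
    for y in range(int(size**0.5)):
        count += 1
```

Time complexity: O(n * sqrt(n)).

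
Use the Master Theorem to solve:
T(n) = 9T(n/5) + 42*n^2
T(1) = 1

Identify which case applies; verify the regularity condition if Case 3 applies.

a=9, b=5, f(n)=42*n^2.
log_5(9) = 1.365 < 2.
f(n) = Omega(n^(1.365+epsilon)) for some epsilon > 0, so Case 3 is the candidate.
Regularity: a*f(n/b) = 9*42*(n/5)^2 = (9/25)*42*n^2 <= c*f(n) with c = 9/25 < 1. Satisfied.
Case 3: T(n) = Theta(n^2).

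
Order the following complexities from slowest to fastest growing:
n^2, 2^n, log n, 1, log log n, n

Ordered by growth rate: 1 < log log n < log n < n < n^2 < 2^n.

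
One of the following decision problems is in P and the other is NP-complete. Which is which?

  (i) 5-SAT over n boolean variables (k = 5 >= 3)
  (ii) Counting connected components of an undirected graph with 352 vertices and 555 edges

(i) is NP-complete: 3-SAT is NP-complete (Cook-Levin); k-SAT for k>=3 reduces from 3-SAT.
(ii) is P: BFS/DFS visits each vertex and edge once: O(V+E).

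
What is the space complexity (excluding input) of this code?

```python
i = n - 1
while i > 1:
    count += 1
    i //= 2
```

Space complexity: O(1).
Only a constant amount of auxiliary storage is used; nothing grows with n.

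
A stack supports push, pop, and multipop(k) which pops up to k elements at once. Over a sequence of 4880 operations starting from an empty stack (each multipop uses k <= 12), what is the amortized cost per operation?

Each element is pushed exactly once and popped at most once (whether by pop or as part of a multipop). So the total number of individual pops over the whole sequence is at most the number of pushes, which is at most 4880. Total work <= 2 * 4880, hence O(1) amortized per operation.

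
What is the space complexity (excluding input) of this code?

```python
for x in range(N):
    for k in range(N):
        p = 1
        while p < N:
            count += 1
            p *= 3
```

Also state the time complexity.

Space complexity: O(1).
Only a constant amount of auxiliary storage is used; nothing grows with n.
Time complexity: O(n^2 log n).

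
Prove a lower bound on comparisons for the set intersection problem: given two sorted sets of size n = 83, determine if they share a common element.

For two sorted arrays of size n = 83, any correct algorithm must examine Omega(n) elements. If fewer are examined, an adversary places a common element in an unexamined gap. A merge-based scan achieves O(n), so the bound is tight.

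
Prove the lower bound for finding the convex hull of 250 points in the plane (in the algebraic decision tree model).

Reduction from sorting: given 250 numbers x_1,...,x_{250}, map x_i to the point (x_i, x_i^2) on the parabola y = x^2. All points are on the convex hull, and walking the hull gives them in sorted x-order. Since sorting requires Omega(n log n), so does planar convex hull.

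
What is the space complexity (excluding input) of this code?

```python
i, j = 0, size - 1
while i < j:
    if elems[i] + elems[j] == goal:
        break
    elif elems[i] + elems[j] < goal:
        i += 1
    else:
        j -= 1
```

Space complexity: O(1).
Only a constant amount of auxiliary storage is used; nothing grows with n.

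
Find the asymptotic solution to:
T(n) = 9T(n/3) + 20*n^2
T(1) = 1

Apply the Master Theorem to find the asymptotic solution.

a=9, b=3, f(n)=20*n^2. log_3(9) = 2. Case 2: T(n) = O(n^2 log n).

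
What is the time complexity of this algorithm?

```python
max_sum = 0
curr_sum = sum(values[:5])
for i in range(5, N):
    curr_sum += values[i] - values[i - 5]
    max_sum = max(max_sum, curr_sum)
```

Time complexity: O(n).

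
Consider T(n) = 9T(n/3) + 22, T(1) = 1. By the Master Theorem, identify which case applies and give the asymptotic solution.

a=9, b=3, f(n)=22.
log_3(9) = 2 > 0.
Since f(n) = O(n^0) is polynomially smaller than n^2, Case 1 applies.
T(n) = Theta(n^2).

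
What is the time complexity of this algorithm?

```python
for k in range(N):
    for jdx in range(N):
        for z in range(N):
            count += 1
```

Time complexity: O(n^3).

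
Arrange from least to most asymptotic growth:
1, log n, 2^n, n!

Ordered by growth rate: 1 < log n < 2^n < n!.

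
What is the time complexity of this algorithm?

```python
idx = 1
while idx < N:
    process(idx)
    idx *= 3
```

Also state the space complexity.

Time complexity: O(log n).
Space complexity: O(1).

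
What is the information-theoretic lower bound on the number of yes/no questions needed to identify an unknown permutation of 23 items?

There are 23! = 25852016738884976640000 permutations. Each yes/no question gives at most 1 bit, so at least ceil(log_2(25852016738884976640000)) = 75 questions are needed.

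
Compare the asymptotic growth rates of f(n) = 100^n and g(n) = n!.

g(n) = n! grows faster: n!/100^n -> infinity by Stirling.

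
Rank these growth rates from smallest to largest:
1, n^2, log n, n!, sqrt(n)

Ordered by growth rate: 1 < log n < sqrt(n) < n^2 < n!.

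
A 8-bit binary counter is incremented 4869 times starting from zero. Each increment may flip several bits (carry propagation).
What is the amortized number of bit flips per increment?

Bit i flips on every 2^i-th increment, so over 4869 increments bit i flips floor(4869/2^i) times. Summing over i: total flips < 2 * 4869. Amortized: < 2 = O(1) per increment.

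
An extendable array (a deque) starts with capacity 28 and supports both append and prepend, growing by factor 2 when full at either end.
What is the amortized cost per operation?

Growth at either end copies all elements; capacities form a geometric sequence with ratio 2, so total copy cost over n operations is O(n) (two geometric series). Amortized O(1).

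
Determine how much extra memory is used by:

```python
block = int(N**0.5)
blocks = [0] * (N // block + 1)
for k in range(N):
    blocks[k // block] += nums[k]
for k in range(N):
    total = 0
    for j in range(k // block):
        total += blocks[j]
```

Space complexity: O(sqrt(n)).
Storage scales with sqrt(n).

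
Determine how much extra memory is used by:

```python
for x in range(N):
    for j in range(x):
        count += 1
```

Space complexity: O(1).
Only a constant amount of auxiliary storage is used; nothing grows with n.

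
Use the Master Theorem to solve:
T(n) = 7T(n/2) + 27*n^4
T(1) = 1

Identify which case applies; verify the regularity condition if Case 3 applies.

a=7, b=2, f(n)=27*n^4.
log_2(7) = 2.807 < 4.
f(n) = Omega(n^(2.807+epsilon)) for some epsilon > 0, so Case 3 is the candidate.
Regularity: a*f(n/b) = 7*27*(n/2)^4 = (7/16)*27*n^4 <= c*f(n) with c = 7/16 < 1. Satisfied.
Case 3: T(n) = Theta(n^4).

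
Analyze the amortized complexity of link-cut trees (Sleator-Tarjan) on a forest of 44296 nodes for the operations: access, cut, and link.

Link-cut trees represent the forest using splay trees over preferred paths. With potential Phi = sum over nodes of log(size of virtual subtree), each access on 44296 nodes is O(log 44296) = O(log n) amortized by the splay-tree access lemma. Cut and link are O(1) plus one access.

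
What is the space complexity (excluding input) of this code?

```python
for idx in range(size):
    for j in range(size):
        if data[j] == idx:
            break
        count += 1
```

Space complexity: O(1).
Only a constant amount of auxiliary storage is used; nothing grows with n.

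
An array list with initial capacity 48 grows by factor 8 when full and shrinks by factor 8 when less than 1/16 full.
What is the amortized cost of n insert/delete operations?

Using potential function Phi = |8*size - capacity|. Resizing costs are offset by potential release. Amortized O(1) per operation.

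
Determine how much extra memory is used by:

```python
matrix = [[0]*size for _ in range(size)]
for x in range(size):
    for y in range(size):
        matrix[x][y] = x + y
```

Space complexity: O(n^2).
A 2D structure of size n x n is allocated.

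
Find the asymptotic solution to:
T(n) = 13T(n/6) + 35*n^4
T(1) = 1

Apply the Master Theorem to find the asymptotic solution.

a=13, b=6, f(n)=35*n^4. log_6(13) = 1.432 < 4. Case 3: T(n) = O(n^4).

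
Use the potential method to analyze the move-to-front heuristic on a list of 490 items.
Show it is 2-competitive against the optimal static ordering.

Let Phi = number of inversions between the MTF list and the optimal static list (0 <= Phi <= C(490,2)). Accessing an element at MTF position k and optimal position j: the move-to-front destroys all k-1 inversions in front of it that are not in front in optimal (>= k-j of them) and creates at most j-1 new ones. Amortized cost <= k + (j-1) - (k-j) = 2j - 1 <= 2 * optimal cost.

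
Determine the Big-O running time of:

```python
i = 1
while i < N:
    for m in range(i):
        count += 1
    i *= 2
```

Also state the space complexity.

Time complexity: O(n).
Space complexity: O(1).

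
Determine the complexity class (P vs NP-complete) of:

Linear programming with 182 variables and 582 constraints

This problem is in P: the ellipsoid and interior-point methods run in polynomial time.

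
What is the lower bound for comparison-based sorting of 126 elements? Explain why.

A comparison-based sorting algorithm corresponds to a decision tree. With 126! possible permutations, the tree has 126! leaves. The height is at least log_2(126!) = Omega(n log n) by Stirling's approximation.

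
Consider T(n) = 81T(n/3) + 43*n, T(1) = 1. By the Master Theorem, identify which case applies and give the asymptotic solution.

a=81, b=3, f(n)=43*n.
log_3(81) = 4 > 1.
Since f(n) = O(n^1) is polynomially smaller than n^4, Case 1 applies.
T(n) = Theta(n^4).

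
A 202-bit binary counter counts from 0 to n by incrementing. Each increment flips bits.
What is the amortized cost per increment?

Bit i flips every 2^i increments. Total flips over n increments: sum_{i=0}^{202} n/2^i < 2n. Amortized cost: 2n/n = O(1).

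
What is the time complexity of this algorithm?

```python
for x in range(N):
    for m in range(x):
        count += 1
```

Time complexity: O(n^2).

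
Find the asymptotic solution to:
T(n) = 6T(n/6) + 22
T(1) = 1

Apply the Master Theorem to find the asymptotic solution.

a=6, b=6, f(n)=22. log_6(6) = 1. Case 1 of Master Theorem: T(n) = O(n^1).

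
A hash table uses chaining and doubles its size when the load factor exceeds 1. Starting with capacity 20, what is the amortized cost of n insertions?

Rehashing occurs when load exceeds 1. Total rehash cost is geometric series summing to O(n). Each insertion itself is O(1). Amortized: O(1).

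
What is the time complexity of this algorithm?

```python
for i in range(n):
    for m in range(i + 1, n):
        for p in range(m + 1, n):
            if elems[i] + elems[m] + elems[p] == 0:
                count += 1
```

Time complexity: O(n^3).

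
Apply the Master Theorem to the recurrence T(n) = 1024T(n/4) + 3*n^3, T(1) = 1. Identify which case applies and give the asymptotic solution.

a=1024, b=4, f(n)=3*n^3.
log_4(1024) = 5 > 3.
Since f(n) = O(n^3) is polynomially smaller than n^5, Case 1 applies.
T(n) = Theta(n^5).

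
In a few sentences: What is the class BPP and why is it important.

BPP (Bounded-error Probabilistic Polynomial time) is the class of problems solvable by a randomized algorithm in polynomial time with error probability at most 1/3. BPP contains P and is contained in PSPACE. It is widely conjectured that P = BPP, meaning randomness does not help for decision problems.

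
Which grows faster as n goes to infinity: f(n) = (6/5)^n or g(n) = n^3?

f(n) = (6/5)^n grows faster: (6/5)^n is exponential with base 6/5 > 1, dominating every polynomial.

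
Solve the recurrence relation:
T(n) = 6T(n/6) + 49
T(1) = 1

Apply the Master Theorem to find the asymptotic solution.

a=6, b=6, f(n)=49. log_6(6) = 1. Case 1 of Master Theorem: T(n) = O(n^1).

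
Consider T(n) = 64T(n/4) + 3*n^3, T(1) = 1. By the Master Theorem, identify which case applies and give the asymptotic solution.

a=64, b=4, f(n)=3*n^3.
log_4(64) = 3, so n^(log_b(a)) = n^3.
f(n) = Theta(n^3), so Case 2 applies.
T(n) = Theta(n^3 log n).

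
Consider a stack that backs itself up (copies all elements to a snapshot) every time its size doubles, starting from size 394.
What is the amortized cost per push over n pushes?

Backups occur at sizes 394, 788, 1576, ..., copying 394 + 788 + 1576 + ... <= 2n elements total (geometric series). Spread over n pushes, the amortized backup cost is O(1) per push.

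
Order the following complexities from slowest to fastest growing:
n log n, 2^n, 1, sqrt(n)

Ordered by growth rate: 1 < sqrt(n) < n log n < 2^n.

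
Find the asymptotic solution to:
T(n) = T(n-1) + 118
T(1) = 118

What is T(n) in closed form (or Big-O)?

Unrolling: T(n) = T(n-1) + 118 = T(n-2) + 2*118 = ... = T(1) + (n-1)*118 = 118 + (n-1)*118 = 118n.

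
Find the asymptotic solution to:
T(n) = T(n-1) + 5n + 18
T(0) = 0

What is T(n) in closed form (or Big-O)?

Dominant term in sum is 5*sum(i, i=1..n) = 5*n*(n+1)/2 = O(n^2).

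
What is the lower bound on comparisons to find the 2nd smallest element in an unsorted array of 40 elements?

Finding the 2nd smallest of 40 elements requires Omega(n) comparisons. Every element must participate in at least one comparison; otherwise it could be the 2nd smallest.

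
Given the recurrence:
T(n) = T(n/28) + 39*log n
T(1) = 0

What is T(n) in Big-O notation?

Each of the log_28(n) levels adds O(log n). T(n) = O(log^2 n).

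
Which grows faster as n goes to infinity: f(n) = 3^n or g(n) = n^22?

f(n) = 3^n grows faster: any exponential with base > 1 dominates every polynomial.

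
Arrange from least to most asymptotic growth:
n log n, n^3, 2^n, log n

Ordered by growth rate: log n < n log n < n^3 < 2^n.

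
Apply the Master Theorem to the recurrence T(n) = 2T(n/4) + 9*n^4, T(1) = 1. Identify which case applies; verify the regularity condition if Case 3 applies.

a=2, b=4, f(n)=9*n^4.
log_4(2) = 0.5 < 4.
f(n) = Omega(n^(0.5+epsilon)) for some epsilon > 0, so Case 3 is the candidate.
Regularity: a*f(n/b) = 2*9*(n/4)^4 = (2/256)*9*n^4 <= c*f(n) with c = 2/256 < 1. Satisfied.
Case 3: T(n) = Theta(n^4).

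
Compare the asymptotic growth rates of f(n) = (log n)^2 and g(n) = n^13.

g(n) = n^13 grows faster: any positive polynomial dominates any polylog.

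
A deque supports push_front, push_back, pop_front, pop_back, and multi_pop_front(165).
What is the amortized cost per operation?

Assign 2 credits to each push operation. A pop uses 1 saved credit. multi_pop_front(165) uses up to 165 saved credits from previous pushes. Credits never go negative. Amortized cost is O(1).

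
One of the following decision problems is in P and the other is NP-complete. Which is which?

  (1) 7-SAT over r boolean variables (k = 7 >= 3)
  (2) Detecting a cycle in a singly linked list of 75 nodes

(1) is NP-complete: 3-SAT is NP-complete (Cook-Levin); k-SAT for k>=3 reduces from 3-SAT.
(2) is P: Floyd's tortoise-and-hare runs in O(n) time, O(1) space.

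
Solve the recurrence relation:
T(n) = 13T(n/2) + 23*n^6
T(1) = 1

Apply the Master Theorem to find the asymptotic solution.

a=13, b=2, f(n)=23*n^6. log_2(13) = 3.7 < 6. Case 3: T(n) = O(n^6).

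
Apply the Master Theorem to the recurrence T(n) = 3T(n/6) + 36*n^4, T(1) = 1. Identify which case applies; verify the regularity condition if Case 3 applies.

a=3, b=6, f(n)=36*n^4.
log_6(3) = 0.6131 < 4.
f(n) = Omega(n^(0.6131+epsilon)) for some epsilon > 0, so Case 3 is the candidate.
Regularity: a*f(n/b) = 3*36*(n/6)^4 = (3/1296)*36*n^4 <= c*f(n) with c = 3/1296 < 1. Satisfied.
Case 3: T(n) = Theta(n^4).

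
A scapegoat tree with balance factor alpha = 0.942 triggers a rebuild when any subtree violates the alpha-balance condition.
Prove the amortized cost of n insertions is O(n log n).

Define potential Phi = c * sum of |size(left(v)) - size(right(v))| over all nodes. An insertion at depth d costs O(d) = O(log n) and increases Phi by O(log n). When a rebuild of subtree of size s occurs, it costs O(s) but reduces Phi by Omega(s). With alpha = 0.942, between rebuilds Omega(s) insertions must occur. Amortized cost per insertion: O(log n).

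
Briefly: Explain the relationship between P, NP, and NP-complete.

P: solvable in polynomial time. NP: verifiable in polynomial time. NP-complete: in NP and at least as hard as every problem in NP (via polynomial reduction). P is a subset of NP. If any NP-complete problem is in P, then P = NP.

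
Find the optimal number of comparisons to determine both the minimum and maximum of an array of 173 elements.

Naive approach: 344 comparisons (172 for max + 172 for min).
Optimal: Compare elements in pairs first (floor(n/2) = 86 comparisons), then find max among winners and min among losers (86 comparisons each).
Total: ceil(3n/2) - 2 = 258 comparisons. An adversary argument shows this is also a lower bound.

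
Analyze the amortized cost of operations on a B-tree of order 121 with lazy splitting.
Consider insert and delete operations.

In a B-tree of order 121, a node splits when it has 121 keys. With lazy splitting, we use potential Phi = number of full nodes + number of near-empty nodes. Each split costs O(1) but reduces potential. Between splits, at least 60 insertions must occur in that node. Amortized structural cost is O(1) per operation, plus O(log_121 n) traversal.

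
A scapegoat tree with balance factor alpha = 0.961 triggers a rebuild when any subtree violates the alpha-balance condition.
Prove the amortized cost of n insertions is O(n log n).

Define potential Phi = c * sum of |size(left(v)) - size(right(v))| over all nodes. An insertion at depth d costs O(d) = O(log n) and increases Phi by O(log n). When a rebuild of subtree of size s occurs, it costs O(s) but reduces Phi by Omega(s). With alpha = 0.961, between rebuilds Omega(s) insertions must occur. Amortized cost per insertion: O(log n).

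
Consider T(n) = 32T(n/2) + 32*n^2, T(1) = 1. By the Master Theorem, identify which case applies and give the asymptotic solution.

a=32, b=2, f(n)=32*n^2.
log_2(32) = 5 > 2.
Since f(n) = O(n^2) is polynomially smaller than n^5, Case 1 applies.
T(n) = Theta(n^5).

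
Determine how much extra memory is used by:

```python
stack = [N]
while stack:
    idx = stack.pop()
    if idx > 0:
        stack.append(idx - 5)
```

Space complexity: O(1).
Only a constant amount of auxiliary storage is used; nothing grows with n.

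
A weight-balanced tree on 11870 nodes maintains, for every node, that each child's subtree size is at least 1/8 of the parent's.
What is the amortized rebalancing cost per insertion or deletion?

With balance ratio 1/8, tree height is O(log_{8/1}(11870)) = O(log n). A rebalance at a node of size s costs O(s) but requires Omega(s) updates in that subtree to retrigger. Summed over the O(log n) ancestors of the touched leaf, amortized rebalancing is O(log n).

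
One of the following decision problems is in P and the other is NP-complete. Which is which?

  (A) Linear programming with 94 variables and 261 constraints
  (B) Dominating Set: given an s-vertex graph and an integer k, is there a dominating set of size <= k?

(A) is P: the ellipsoid and interior-point methods run in polynomial time.
(B) is NP-complete: reduces from Set Cover (with k part of the input).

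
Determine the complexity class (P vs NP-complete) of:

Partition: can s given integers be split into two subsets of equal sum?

This problem is NP-complete: Subset Sum reduces to it (one of Karp's 21 NP-complete problems).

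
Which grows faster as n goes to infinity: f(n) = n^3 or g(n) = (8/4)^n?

g(n) = (8/4)^n grows faster: (8/4)^n is exponential with base 8/4 > 1, dominating every polynomial.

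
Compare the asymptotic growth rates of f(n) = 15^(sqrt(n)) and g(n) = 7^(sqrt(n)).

f(n) = 15^(sqrt(n)) grows faster: ratio is (15/7)^(sqrt(n)) -> infinity since 15/7 > 1.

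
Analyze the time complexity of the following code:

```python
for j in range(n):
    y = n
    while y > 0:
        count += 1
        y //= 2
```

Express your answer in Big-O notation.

Time complexity: O(n log n).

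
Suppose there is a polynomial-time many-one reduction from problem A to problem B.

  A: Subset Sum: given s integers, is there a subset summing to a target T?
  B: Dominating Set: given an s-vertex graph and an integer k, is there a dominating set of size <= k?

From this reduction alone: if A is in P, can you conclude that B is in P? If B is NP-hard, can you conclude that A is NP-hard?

A poly-time reduction A <=_p B transfers tractability DOWN (B easy => A easy) and hardness UP (A hard => B hard), not the reverse.
From A in P, the reduction alone does NOT give B in P: any problem in P trivially reduces to SAT, yet SAT is not known to be in P.
From B NP-hard, the reduction alone does NOT give A NP-hard: again, easy problems reduce to hard ones.
(Here in fact A is NP-complete and B is NP-complete.)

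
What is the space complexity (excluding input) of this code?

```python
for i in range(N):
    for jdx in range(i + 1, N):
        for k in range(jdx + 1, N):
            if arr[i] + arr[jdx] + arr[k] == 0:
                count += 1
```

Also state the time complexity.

Space complexity: O(1).
Only a constant amount of auxiliary storage is used; nothing grows with n.
Time complexity: O(n^3).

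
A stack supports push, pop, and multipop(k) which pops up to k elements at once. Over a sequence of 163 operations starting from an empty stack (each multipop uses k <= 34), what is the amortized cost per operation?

Each element is pushed exactly once and popped at most once (whether by pop or as part of a multipop). So the total number of individual pops over the whole sequence is at most the number of pushes, which is at most 163. Total work <= 2 * 163, hence O(1) amortized per operation.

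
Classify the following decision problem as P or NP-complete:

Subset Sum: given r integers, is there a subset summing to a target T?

This problem is NP-complete: one of Karp's 21 NP-complete problems.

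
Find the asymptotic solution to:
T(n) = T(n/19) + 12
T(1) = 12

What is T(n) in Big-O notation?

Each step divides n by 19 and adds 12. After log_19(n) steps, T(n) = O(log n).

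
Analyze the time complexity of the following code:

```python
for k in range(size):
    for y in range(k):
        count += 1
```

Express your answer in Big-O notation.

Time complexity: O(n^2).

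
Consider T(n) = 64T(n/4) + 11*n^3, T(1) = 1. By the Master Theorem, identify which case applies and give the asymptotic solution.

a=64, b=4, f(n)=11*n^3.
log_4(64) = 3, so n^(log_b(a)) = n^3.
f(n) = Theta(n^3), so Case 2 applies.
T(n) = Theta(n^3 log n).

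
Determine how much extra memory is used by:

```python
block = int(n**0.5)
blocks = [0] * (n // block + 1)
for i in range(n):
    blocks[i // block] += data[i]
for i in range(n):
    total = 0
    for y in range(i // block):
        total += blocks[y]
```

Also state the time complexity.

Space complexity: O(sqrt(n)).
Storage scales with sqrt(n).
Time complexity: O(n * sqrt(n)).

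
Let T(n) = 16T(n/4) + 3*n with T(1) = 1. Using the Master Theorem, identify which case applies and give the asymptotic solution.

a=16, b=4, f(n)=3*n.
log_4(16) = 2 > 1.
Since f(n) = O(n^1) is polynomially smaller than n^2, Case 1 applies.
T(n) = Theta(n^2).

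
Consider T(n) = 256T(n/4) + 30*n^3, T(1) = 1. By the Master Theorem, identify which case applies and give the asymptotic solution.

a=256, b=4, f(n)=30*n^3.
log_4(256) = 4 > 3.
Since f(n) = O(n^3) is polynomially smaller than n^4, Case 1 applies.
T(n) = Theta(n^4).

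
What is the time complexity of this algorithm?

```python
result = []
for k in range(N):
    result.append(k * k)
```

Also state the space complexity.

Time complexity: O(n).
Space complexity: O(n).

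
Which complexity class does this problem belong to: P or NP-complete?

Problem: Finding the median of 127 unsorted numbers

This problem is in P: linear-time selection (median-of-medians) runs in O(n).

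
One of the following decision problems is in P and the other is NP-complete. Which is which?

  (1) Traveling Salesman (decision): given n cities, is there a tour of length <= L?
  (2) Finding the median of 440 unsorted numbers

(1) is NP-complete: reduces from Hamiltonian Cycle.
(2) is P: linear-time selection (median-of-medians) runs in O(n).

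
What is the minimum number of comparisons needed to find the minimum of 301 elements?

Finding the minimum requires 300 comparisons, identical reasoning to finding the maximum. Each comparison eliminates one candidate.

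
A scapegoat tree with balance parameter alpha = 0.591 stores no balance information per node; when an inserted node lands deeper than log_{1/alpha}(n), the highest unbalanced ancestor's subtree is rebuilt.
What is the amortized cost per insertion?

Search/insert path is O(log n). A rebuild of a subtree of size s costs O(s), but with alpha = 0.591 at least Omega(s) insertions must have occurred in that subtree since its last rebuild. Charging O(1) of the rebuild to each such insertion gives O(log n) amortized.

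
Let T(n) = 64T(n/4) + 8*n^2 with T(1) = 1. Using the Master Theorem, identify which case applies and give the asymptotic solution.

a=64, b=4, f(n)=8*n^2.
log_4(64) = 3 > 2.
Since f(n) = O(n^2) is polynomially smaller than n^3, Case 1 applies.
T(n) = Theta(n^3).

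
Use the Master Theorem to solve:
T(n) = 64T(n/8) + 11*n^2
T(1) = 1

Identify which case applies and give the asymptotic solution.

a=64, b=8, f(n)=11*n^2.
log_8(64) = 2, so n^(log_b(a)) = n^2.
f(n) = Theta(n^2), so Case 2 applies.
T(n) = Theta(n^2 log n).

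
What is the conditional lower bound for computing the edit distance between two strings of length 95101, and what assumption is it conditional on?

Under SETH (the Strong Exponential Time Hypothesis), edit distance on length-95101 strings cannot be computed in O(n^(2-epsilon)) time for any epsilon > 0 (Backurs-Indyk). The reduction is from CNF-SAT via the orthogonal vectors problem.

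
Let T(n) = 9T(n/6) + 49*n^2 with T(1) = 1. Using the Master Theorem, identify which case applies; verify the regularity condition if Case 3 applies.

a=9, b=6, f(n)=49*n^2.
log_6(9) = 1.226 < 2.
f(n) = Omega(n^(1.226+epsilon)) for some epsilon > 0, so Case 3 is the candidate.
Regularity: a*f(n/b) = 9*49*(n/6)^2 = (9/36)*49*n^2 <= c*f(n) with c = 9/36 < 1. Satisfied.
Case 3: T(n) = Theta(n^2).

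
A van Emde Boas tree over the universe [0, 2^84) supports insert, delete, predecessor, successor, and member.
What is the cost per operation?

vEB recursively partitions [0, 19342813113834066795298816) into sqrt(u) clusters of size sqrt(u). Each operation recurses into either one cluster or the summary, never both: T(u) = T(sqrt(u)) + O(1) => T(u) = O(log log u) = O(log 84). This is worst-case, not just amortized.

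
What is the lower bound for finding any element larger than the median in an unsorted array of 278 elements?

To find an element larger than the median of 278 elements, we must see Omega(n) elements. Without seeing enough elements, an adversary can make any unseen element the median.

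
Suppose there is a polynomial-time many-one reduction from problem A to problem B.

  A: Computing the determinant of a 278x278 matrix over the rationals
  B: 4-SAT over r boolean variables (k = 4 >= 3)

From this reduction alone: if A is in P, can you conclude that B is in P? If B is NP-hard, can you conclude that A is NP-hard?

A poly-time reduction A <=_p B transfers tractability DOWN (B easy => A easy) and hardness UP (A hard => B hard), not the reverse.
From A in P, the reduction alone does NOT give B in P: any problem in P trivially reduces to SAT, yet SAT is not known to be in P.
From B NP-hard, the reduction alone does NOT give A NP-hard: again, easy problems reduce to hard ones.
(Here in fact A is P and B is NP-complete.)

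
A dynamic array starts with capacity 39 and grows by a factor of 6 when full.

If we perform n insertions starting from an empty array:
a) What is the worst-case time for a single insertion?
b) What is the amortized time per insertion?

(a) Worst-case single insertion: O(n) -- when the array is full at capacity c, the resize copies all c elements, and c can be Theta(n).
(b) Resizes happen at sizes 39, 234, 1404, ... Total copy cost for n insertions: 39 + 234 + ... = O(n) (geometric series with ratio 1/6). Amortized cost per insertion: O(n)/n = O(1).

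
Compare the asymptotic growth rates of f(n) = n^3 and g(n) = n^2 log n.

f(n) = n^3 grows faster: n^3 / (n^2 log n) = n/log n -> infinity.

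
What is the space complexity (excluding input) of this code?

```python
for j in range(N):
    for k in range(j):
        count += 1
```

Space complexity: O(1).
Only a constant amount of auxiliary storage is used; nothing grows with n.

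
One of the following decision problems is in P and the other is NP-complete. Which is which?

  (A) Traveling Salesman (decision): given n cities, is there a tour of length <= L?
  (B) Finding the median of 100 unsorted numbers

(A) is NP-complete: reduces from Hamiltonian Cycle.
(B) is P: linear-time selection (median-of-medians) runs in O(n).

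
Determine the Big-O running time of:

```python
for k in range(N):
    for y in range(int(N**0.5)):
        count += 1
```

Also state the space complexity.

Time complexity: O(n * sqrt(n)).
Space complexity: O(1).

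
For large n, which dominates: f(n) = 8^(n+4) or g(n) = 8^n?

f(n) = 8^(n+4) and g(n) = 8^n are Theta of each other: 8^(n+4) = 8^4 * 8^n = Theta(8^n).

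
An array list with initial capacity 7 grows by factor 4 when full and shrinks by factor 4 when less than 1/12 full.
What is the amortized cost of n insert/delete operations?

Using potential function Phi = |4*size - capacity|. Resizing costs are offset by potential release. Amortized O(1) per operation.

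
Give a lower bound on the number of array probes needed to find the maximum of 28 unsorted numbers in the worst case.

Adversary: any unprobed cell could hold a value larger than everything seen so far. If fewer than 28 cells are probed, the adversary places the max in an unprobed cell. So all 28 cells must be examined; together with 28-1 comparisons this is tight.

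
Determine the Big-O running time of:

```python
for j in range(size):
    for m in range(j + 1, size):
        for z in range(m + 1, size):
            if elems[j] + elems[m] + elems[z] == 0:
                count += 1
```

Time complexity: O(n^3).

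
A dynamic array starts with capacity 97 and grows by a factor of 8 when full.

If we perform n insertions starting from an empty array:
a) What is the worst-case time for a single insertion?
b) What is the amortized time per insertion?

(a) Worst-case single insertion: O(n) -- when the array is full at capacity c, the resize copies all c elements, and c can be Theta(n).
(b) Resizes happen at sizes 97, 776, 6208, ... Total copy cost for n insertions: 97 + 776 + ... = O(n) (geometric series with ratio 1/8). Amortized cost per insertion: O(n)/n = O(1).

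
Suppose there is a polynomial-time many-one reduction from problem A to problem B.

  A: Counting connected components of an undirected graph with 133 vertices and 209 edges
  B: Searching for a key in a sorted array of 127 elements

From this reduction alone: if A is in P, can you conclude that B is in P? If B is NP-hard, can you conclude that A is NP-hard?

A poly-time reduction A <=_p B transfers tractability DOWN (B easy => A easy) and hardness UP (A hard => B hard), not the reverse.
From A in P, the reduction alone does NOT give B in P: any problem in P trivially reduces to SAT, yet SAT is not known to be in P.
From B NP-hard, the reduction alone does NOT give A NP-hard: again, easy problems reduce to hard ones.
(Here in fact A is P and B is P.)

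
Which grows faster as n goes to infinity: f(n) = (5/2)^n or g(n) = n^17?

f(n) = (5/2)^n grows faster: (5/2)^n is exponential with base 5/2 > 1, dominating every polynomial.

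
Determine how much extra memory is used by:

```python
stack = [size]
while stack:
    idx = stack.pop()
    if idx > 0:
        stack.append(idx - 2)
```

Space complexity: O(1).
Only a constant amount of auxiliary storage is used; nothing grows with n.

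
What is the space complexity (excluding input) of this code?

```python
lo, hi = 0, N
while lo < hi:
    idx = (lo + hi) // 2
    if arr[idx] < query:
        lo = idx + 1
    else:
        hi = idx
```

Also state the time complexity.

Space complexity: O(1).
Only a constant amount of auxiliary storage is used; nothing grows with n.
Time complexity: O(log n).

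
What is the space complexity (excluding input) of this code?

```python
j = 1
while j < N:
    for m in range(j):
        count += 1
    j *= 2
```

Space complexity: O(1).
Only a constant amount of auxiliary storage is used; nothing grows with n.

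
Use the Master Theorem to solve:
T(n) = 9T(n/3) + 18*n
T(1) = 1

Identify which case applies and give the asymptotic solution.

a=9, b=3, f(n)=18*n.
log_3(9) = 2 > 1.
Since f(n) = O(n^1) is polynomially smaller than n^2, Case 1 applies.
T(n) = Theta(n^2).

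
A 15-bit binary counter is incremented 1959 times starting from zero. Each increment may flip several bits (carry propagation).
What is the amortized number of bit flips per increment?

Bit i flips on every 2^i-th increment, so over 1959 increments bit i flips floor(1959/2^i) times. Summing over i: total flips < 2 * 1959. Amortized: < 2 = O(1) per increment.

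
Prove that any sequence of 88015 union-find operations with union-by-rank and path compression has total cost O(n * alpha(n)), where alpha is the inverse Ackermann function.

Using Tarjan's analysis with rank-based potential function. Union-by-rank keeps tree height O(log n). Path compression flattens paths during find. For n = 88015 operations, total cost is O(n * alpha(n)), effectively O(n) since alpha grows incredibly slowly.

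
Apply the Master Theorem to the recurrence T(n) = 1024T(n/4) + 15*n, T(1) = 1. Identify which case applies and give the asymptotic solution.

a=1024, b=4, f(n)=15*n.
log_4(1024) = 5 > 1.
Since f(n) = O(n^1) is polynomially smaller than n^5, Case 1 applies.
T(n) = Theta(n^5).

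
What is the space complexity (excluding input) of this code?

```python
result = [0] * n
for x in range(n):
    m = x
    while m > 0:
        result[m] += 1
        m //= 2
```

Space complexity: O(n).
Auxiliary storage grows linearly with the input size n in the worst case.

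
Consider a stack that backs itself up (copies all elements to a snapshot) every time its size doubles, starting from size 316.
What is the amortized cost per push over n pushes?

Backups occur at sizes 316, 632, 1264, ..., copying 316 + 632 + 1264 + ... <= 2n elements total (geometric series). Spread over n pushes, the amortized backup cost is O(1) per push.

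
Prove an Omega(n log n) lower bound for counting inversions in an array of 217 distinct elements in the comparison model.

Decision-tree argument: at any leaf, the comparisons made (with transitivity) must totally order all 217 elements -- otherwise some pair (i,j) is unordered, and an adversary can present two inputs agreeing on every comparison made but with that pair flipped, changing the inversion count by 1, so the leaf's output is wrong on one of them. Hence the tree has >= 217! leaves and height >= log_2(217!) = Omega(n log n). Modified merge sort achieves O(n log n).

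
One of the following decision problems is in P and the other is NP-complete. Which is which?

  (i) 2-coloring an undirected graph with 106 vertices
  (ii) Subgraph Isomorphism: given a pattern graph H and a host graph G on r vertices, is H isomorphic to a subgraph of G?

(i) is P: 2-coloring is bipartiteness testing via BFS, O(V+E).
(ii) is NP-complete: generalizes Clique and Hamiltonian Path (pattern size is part of the input).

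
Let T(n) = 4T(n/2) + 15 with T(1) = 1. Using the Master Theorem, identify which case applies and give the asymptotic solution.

a=4, b=2, f(n)=15.
log_2(4) = 2 > 0.
Since f(n) = O(n^0) is polynomially smaller than n^2, Case 1 applies.
T(n) = Theta(n^2).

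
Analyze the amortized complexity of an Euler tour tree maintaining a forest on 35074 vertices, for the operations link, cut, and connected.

An Euler tour tree stores each tree's Euler tour as a balanced BST keyed by tour position. On 35074 vertices: link concatenates two tours via O(1) splits/joins of size <= 2*35074 (O(log n)); cut splits the tour at the two occurrences of the edge (O(log n)); connected compares BST roots (O(log n) to find the root). All O(log n) amortized.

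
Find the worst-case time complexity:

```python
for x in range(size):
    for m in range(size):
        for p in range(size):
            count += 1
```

Time complexity: O(n^3).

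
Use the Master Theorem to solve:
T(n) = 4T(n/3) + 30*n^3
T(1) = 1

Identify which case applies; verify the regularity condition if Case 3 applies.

a=4, b=3, f(n)=30*n^3.
log_3(4) = 1.262 < 3.
f(n) = Omega(n^(1.262+epsilon)) for some epsilon > 0, so Case 3 is the candidate.
Regularity: a*f(n/b) = 4*30*(n/3)^3 = (4/27)*30*n^3 <= c*f(n) with c = 4/27 < 1. Satisfied.
Case 3: T(n) = Theta(n^3).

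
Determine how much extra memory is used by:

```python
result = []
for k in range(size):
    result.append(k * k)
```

Space complexity: O(n).
Auxiliary storage grows linearly with the input size n in the worst case.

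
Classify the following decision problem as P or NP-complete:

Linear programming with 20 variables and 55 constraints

This problem is in P: the ellipsoid and interior-point methods run in polynomial time.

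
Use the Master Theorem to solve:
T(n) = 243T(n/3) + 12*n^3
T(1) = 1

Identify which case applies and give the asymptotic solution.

a=243, b=3, f(n)=12*n^3.
log_3(243) = 5 > 3.
Since f(n) = O(n^3) is polynomially smaller than n^5, Case 1 applies.
T(n) = Theta(n^5).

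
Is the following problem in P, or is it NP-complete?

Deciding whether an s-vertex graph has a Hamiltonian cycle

This problem is NP-complete: one of Karp's 21 NP-complete problems.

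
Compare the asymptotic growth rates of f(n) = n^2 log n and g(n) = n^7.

g(n) = n^7 grows faster: n^7 / (n^2 log n) = n^5/log n -> infinity.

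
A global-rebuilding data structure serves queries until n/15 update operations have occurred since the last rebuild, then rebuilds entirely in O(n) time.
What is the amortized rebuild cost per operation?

The O(n) rebuild is triggered by n/15 operations, so each contributes O(n)/(n/15) = O(15) = O(1) to the rebuild cost.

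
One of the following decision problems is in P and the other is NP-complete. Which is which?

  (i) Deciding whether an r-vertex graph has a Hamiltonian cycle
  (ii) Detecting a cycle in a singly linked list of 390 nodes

(i) is NP-complete: one of Karp's 21 NP-complete problems.
(ii) is P: Floyd's tortoise-and-hare runs in O(n) time, O(1) space.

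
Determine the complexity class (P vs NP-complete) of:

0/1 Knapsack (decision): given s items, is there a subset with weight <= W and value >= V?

This problem is NP-complete: reduces from Subset Sum.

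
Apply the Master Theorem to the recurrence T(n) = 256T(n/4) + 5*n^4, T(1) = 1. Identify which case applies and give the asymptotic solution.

a=256, b=4, f(n)=5*n^4.
log_4(256) = 4, so n^(log_b(a)) = n^4.
f(n) = Theta(n^4), so Case 2 applies.
T(n) = Theta(n^4 log n).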